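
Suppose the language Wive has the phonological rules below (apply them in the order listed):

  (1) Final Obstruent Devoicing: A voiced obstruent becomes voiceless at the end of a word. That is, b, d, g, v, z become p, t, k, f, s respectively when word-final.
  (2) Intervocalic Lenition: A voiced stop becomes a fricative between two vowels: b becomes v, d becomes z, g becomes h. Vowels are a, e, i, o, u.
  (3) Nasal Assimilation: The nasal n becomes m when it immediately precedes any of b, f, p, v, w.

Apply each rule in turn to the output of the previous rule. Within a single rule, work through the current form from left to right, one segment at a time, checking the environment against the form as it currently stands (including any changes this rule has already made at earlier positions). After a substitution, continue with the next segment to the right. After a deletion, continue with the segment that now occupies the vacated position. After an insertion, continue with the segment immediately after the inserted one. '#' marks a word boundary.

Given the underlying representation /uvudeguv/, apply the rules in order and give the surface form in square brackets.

(1) Final Obstruent Devoicing: [uvudeguv] → [uvudeguf]
(2) Intervocalic Lenition: [uvudeguf] → [uvuzehuf]
(3) Nasal Assimilation: no change — [uvuzehuf]

[uvuzehuf]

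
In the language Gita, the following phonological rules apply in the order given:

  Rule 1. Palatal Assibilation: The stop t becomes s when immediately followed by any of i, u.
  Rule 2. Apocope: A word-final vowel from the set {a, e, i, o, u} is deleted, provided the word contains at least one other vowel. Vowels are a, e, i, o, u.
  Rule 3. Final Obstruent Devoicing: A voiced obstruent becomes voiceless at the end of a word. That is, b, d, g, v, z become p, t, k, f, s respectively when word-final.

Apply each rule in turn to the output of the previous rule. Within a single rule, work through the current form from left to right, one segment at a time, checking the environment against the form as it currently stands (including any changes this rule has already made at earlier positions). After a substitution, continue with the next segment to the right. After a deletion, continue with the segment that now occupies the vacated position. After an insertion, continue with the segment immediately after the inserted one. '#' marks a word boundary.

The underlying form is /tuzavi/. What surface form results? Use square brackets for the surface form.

[suzaf]

Rule 1 Palatal Assibilation: [tuzavi] → [suzavi]
Rule 2 Apocope: [suzavi] → [suzav]
Rule 3 Final Obstruent Devoicing: [suzav] → [suzaf]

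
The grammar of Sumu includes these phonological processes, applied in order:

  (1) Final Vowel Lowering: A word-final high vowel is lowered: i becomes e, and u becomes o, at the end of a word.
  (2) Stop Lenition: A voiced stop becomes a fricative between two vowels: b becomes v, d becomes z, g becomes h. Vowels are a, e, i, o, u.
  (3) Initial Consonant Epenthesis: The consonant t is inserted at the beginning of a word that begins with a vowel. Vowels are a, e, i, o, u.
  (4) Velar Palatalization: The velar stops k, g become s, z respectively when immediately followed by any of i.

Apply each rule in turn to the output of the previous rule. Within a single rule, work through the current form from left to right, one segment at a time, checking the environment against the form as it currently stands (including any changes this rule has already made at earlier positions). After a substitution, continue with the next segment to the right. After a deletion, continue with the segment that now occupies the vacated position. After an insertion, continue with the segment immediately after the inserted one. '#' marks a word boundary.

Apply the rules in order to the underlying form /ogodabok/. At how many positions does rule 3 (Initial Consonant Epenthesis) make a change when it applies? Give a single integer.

(1) Final Vowel Lowering: no change — [ogodabok]
(2) Stop Lenition: [ogodabok] → [ohozavok]
(3) Initial Consonant Epenthesis: [ohozavok] → [tohozavok]
(4) Velar Palatalization: no change — [tohozavok]
Rule 3 changed 1 position(s).

1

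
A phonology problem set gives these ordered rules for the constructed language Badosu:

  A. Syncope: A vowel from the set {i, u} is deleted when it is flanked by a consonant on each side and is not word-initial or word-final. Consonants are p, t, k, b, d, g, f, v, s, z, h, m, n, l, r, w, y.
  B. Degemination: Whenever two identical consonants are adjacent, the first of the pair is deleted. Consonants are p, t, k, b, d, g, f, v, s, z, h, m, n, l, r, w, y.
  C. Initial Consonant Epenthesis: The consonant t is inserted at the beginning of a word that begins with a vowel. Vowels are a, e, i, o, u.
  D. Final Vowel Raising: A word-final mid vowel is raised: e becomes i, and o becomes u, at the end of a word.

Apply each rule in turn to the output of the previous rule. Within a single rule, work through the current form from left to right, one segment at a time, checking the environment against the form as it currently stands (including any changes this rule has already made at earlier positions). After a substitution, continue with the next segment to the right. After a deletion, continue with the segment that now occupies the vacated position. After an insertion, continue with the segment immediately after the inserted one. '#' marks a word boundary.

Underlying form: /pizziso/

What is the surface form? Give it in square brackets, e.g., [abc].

A Syncope: [pizziso] → [pzzso]
B Degemination: [pzzso] → [pzso]
C Initial Consonant Epenthesis: no change — [pzso]
D Final Vowel Raising: [pzso] → [pzsu]

[pzsu]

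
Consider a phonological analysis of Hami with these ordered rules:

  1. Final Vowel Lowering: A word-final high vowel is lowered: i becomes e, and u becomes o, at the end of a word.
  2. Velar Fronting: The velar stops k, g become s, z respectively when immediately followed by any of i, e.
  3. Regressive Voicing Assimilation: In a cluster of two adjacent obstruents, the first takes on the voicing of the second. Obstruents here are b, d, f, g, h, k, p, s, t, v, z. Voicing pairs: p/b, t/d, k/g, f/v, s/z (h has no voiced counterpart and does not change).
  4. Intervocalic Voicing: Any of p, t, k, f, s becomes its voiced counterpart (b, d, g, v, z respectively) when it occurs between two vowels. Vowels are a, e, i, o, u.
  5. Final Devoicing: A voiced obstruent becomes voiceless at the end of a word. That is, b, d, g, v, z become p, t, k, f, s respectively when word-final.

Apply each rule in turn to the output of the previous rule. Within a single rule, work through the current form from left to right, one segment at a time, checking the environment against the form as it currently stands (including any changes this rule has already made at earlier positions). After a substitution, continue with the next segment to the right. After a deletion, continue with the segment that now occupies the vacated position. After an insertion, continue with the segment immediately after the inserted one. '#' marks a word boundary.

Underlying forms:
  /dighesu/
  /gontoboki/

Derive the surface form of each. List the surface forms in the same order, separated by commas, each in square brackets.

/dighesu/:
  1 Final Vowel Lowering: [dighesu] → [digheso]
  2 Velar Fronting: no change — [digheso]
  3 Regressive Voicing Assimilation: [digheso] → [dikheso]
  4 Intervocalic Voicing: [dikheso] → [dikhezo]
  5 Final Devoicing: no change — [dikhezo]
/gontoboki/:
  1 Final Vowel Lowering: [gontoboki] → [gontoboke]
  2 Velar Fronting: [gontoboke] → [gontobose]
  3 Regressive Voicing Assimilation: no change — [gontobose]
  4 Intervocalic Voicing: [gontobose] → [gontoboze]
  5 Final Devoicing: no change — [gontoboze]

[dikhezo], [gontoboze]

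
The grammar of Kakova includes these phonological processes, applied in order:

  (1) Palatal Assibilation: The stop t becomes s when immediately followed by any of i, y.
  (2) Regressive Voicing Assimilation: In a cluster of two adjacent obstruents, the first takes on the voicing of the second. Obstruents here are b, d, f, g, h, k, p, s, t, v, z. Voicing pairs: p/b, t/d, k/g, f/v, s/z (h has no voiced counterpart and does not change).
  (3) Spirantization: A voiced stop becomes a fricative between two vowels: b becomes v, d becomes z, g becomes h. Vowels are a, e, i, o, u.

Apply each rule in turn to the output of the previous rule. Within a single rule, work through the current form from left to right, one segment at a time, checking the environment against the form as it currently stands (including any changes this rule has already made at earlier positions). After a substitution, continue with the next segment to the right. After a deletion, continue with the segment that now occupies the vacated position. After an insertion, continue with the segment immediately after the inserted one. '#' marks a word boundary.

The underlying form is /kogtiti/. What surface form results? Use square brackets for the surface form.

(1) Palatal Assibilation: [kogtiti] → [kogsisi]
(2) Regressive Voicing Assimilation: [kogsisi] → [koksisi]
(3) Spirantization: no change — [koksisi]

[koksisi]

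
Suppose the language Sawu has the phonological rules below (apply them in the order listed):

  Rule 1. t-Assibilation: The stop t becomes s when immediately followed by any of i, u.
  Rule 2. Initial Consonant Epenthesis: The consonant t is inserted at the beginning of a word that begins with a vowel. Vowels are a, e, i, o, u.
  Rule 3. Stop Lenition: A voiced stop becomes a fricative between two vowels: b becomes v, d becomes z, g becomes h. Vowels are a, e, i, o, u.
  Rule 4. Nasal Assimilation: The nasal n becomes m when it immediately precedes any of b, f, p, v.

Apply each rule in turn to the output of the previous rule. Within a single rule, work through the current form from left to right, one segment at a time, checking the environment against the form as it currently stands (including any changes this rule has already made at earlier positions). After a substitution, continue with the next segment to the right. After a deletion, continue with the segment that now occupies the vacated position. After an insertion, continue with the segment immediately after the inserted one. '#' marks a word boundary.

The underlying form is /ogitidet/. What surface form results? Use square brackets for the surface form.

Rule 1 t-Assibilation: [ogitidet] → [ogisidet]
Rule 2 Initial Consonant Epenthesis: [ogisidet] → [togisidet]
Rule 3 Stop Lenition: [togisidet] → [tohisizet]
Rule 4 Nasal Assimilation: no change — [tohisizet]

[tohisizet]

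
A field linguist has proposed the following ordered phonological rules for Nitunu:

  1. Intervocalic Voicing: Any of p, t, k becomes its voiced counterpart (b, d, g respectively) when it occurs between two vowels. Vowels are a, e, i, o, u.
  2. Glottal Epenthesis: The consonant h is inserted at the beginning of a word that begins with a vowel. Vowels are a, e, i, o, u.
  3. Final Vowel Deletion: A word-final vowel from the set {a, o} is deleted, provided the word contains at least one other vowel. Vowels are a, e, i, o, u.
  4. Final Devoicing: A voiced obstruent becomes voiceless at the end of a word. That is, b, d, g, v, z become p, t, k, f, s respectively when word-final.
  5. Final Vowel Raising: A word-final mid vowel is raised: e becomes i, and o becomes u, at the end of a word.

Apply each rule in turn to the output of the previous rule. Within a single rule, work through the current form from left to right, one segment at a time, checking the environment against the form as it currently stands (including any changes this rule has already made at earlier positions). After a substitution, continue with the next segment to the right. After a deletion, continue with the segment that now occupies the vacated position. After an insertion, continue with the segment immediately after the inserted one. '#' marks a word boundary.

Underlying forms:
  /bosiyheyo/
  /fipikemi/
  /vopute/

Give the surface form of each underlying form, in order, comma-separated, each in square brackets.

/bosiyheyo/:
  1 Intervocalic Voicing: no change — [bosiyheyo]
  2 Glottal Epenthesis: no change — [bosiyheyo]
  3 Final Vowel Deletion: [bosiyheyo] → [bosiyhey]
  4 Final Devoicing: no change — [bosiyhey]
  5 Final Vowel Raising: no change — [bosiyhey]
/fipikemi/:
  1 Intervocalic Voicing: [fipikemi] → [fibigemi]
  2 Glottal Epenthesis: no change — [fibigemi]
  3 Final Vowel Deletion: no change — [fibigemi]
  4 Final Devoicing: no change — [fibigemi]
  5 Final Vowel Raising: no change — [fibigemi]
/vopute/:
  1 Intervocalic Voicing: [vopute] → [vobude]
  2 Glottal Epenthesis: no change — [vobude]
  3 Final Vowel Deletion: no change — [vobude]
  4 Final Devoicing: no change — [vobude]
  5 Final Vowel Raising: [vobude] → [vobudi]

[bosiyhey], [fibigemi], [vobudi]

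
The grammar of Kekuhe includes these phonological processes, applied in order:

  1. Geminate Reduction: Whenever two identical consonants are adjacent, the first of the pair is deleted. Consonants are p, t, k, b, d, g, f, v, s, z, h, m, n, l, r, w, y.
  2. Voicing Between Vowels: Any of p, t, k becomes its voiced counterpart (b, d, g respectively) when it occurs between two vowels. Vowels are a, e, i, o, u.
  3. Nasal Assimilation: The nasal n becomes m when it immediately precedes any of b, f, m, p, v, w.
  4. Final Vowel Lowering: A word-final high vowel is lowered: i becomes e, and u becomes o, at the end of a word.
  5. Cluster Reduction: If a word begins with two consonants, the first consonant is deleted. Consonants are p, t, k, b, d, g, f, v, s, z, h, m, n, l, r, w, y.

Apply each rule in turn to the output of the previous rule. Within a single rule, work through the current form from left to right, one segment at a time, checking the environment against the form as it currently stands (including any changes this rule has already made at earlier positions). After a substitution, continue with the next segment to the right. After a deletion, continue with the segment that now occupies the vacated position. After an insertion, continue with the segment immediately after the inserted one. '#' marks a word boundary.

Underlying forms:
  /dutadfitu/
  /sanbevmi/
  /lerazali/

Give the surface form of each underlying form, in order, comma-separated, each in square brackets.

/dutadfitu/:
  1 Geminate Reduction: no change — [dutadfitu]
  2 Voicing Between Vowels: [dutadfitu] → [dudadfidu]
  3 Nasal Assimilation: no change — [dudadfidu]
  4 Final Vowel Lowering: [dudadfidu] → [dudadfido]
  5 Cluster Reduction: no change — [dudadfido]
/sanbevmi/:
  1 Geminate Reduction: no change — [sanbevmi]
  2 Voicing Between Vowels: no change — [sanbevmi]
  3 Nasal Assimilation: [sanbevmi] → [sambevmi]
  4 Final Vowel Lowering: [sambevmi] → [sambevme]
  5 Cluster Reduction: no change — [sambevme]
/lerazali/:
  1 Geminate Reduction: no change — [lerazali]
  2 Voicing Between Vowels: no change — [lerazali]
  3 Nasal Assimilation: no change — [lerazali]
  4 Final Vowel Lowering: [lerazali] → [lerazale]
  5 Cluster Reduction: no change — [lerazale]

[dudadfido], [sambevme], [lerazale]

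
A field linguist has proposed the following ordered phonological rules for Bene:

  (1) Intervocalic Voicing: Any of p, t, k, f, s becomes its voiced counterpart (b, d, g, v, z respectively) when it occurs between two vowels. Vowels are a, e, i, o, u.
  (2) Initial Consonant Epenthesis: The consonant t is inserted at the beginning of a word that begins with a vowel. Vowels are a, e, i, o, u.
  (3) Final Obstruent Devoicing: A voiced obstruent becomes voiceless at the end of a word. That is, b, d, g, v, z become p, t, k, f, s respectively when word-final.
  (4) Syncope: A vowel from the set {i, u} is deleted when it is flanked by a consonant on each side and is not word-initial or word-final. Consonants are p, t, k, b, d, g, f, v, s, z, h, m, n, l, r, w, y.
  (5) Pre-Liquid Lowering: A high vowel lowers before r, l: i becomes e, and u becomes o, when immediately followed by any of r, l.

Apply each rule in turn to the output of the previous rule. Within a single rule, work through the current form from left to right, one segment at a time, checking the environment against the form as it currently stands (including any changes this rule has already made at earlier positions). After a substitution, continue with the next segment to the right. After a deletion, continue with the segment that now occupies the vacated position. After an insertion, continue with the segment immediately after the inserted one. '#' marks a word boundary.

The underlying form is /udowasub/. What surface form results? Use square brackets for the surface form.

[tdowazp]

(1) Intervocalic Voicing: [udowasub] → [udowazub]
(2) Initial Consonant Epenthesis: [udowazub] → [tudowazub]
(3) Final Obstruent Devoicing: [tudowazub] → [tudowazup]
(4) Syncope: [tudowazup] → [tdowazp]
(5) Pre-Liquid Lowering: no change — [tdowazp]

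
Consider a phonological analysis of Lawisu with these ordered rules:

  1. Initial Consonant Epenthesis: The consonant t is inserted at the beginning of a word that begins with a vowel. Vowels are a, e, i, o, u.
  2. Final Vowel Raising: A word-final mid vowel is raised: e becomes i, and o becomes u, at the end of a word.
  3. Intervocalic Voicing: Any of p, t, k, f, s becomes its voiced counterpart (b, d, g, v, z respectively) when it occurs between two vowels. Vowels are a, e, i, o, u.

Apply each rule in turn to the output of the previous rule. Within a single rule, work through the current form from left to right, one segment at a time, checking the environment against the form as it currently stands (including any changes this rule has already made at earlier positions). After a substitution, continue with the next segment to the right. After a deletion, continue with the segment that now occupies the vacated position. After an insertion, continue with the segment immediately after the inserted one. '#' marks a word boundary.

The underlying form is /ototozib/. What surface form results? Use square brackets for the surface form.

[tododozib]

1 Initial Consonant Epenthesis: [ototozib] → [tototozib]
2 Final Vowel Raising: no change — [tototozib]
3 Intervocalic Voicing: [tototozib] → [tododozib]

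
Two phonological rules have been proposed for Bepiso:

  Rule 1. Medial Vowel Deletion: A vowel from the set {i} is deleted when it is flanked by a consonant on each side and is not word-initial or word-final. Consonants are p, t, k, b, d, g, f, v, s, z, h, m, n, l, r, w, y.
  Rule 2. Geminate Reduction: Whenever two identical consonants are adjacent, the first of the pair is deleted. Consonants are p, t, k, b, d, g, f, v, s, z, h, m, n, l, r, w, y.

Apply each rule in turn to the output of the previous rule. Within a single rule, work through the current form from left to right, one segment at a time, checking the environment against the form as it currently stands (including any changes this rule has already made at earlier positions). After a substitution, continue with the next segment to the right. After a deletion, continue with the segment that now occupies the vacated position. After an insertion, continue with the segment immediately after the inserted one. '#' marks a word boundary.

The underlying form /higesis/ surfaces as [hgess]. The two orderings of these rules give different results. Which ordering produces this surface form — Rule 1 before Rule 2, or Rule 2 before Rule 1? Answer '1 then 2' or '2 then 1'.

Order 1 then 2:
  1 Medial Vowel Deletion: [higesis] → [hgess]
  2 Geminate Reduction: [hgess] → [hges]
  result: [hges]
Order 2 then 1:
  2 Geminate Reduction: no change — [higesis]
  1 Medial Vowel Deletion: [higesis] → [hgess]
  result: [hgess]

2 then 1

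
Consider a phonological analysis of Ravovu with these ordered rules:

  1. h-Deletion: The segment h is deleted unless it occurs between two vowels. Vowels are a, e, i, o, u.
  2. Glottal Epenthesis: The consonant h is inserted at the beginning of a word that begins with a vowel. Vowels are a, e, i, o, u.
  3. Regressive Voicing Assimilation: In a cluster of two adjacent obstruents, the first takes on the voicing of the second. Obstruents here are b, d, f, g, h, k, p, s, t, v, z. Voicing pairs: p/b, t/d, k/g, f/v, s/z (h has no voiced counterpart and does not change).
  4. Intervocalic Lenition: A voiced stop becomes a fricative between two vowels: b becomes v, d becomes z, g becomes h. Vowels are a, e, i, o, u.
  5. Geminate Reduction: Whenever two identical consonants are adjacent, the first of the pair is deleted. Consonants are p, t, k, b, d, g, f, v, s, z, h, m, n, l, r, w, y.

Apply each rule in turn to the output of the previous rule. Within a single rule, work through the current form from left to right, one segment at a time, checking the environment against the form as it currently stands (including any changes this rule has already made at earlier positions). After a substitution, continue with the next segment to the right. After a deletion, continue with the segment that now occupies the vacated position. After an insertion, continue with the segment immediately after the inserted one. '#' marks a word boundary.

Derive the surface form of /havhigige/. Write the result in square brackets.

[havihihe]

1 h-Deletion: [havhigige] → [avigige]
2 Glottal Epenthesis: [avigige] → [havigige]
3 Regressive Voicing Assimilation: no change — [havigige]
4 Intervocalic Lenition: [havigige] → [havihihe]
5 Geminate Reduction: no change — [havihihe]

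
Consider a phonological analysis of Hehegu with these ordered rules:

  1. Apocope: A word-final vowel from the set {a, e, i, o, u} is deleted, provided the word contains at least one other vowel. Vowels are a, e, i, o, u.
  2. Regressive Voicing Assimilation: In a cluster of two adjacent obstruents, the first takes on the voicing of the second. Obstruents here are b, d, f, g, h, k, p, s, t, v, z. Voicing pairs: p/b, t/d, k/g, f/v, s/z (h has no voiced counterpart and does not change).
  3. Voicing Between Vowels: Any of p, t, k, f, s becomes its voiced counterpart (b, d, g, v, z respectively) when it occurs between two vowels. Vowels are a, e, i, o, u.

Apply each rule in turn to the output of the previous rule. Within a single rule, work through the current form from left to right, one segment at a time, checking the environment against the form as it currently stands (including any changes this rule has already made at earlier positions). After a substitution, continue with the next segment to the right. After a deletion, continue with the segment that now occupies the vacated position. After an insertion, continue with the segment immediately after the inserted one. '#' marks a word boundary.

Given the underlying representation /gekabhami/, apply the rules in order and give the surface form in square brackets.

1 Apocope: [gekabhami] → [gekabham]
2 Regressive Voicing Assimilation: [gekabham] → [gekapham]
3 Voicing Between Vowels: [gekapham] → [gegapham]

[gegapham]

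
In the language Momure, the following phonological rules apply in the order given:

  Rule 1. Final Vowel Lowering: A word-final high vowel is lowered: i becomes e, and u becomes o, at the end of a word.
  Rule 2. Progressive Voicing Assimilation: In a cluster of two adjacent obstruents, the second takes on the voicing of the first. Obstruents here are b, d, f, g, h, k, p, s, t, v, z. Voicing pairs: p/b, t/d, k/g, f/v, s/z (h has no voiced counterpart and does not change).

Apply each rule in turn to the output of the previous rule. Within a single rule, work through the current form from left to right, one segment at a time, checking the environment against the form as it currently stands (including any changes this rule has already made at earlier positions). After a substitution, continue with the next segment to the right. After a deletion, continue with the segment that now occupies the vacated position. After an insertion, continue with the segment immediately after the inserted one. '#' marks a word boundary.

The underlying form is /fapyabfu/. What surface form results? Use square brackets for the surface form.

[fapyabvo]

Rule 1 Final Vowel Lowering: [fapyabfu] → [fapyabfo]
Rule 2 Progressive Voicing Assimilation: [fapyabfo] → [fapyabvo]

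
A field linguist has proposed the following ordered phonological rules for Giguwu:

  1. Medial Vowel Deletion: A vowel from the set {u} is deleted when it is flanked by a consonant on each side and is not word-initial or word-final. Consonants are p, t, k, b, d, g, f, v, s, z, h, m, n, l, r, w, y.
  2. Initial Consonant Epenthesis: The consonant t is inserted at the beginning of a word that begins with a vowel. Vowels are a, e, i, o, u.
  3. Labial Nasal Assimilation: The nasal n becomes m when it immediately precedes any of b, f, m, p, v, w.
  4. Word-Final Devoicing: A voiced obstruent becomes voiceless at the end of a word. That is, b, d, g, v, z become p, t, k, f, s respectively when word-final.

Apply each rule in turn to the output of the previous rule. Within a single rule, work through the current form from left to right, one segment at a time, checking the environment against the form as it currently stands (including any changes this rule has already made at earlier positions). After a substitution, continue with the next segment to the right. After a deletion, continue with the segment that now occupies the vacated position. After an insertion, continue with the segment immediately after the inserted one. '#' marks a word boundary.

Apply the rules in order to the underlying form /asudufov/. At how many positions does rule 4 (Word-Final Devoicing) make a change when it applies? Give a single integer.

1 Medial Vowel Deletion: [asudufov] → [asdfov]
2 Initial Consonant Epenthesis: [asdfov] → [tasdfov]
3 Labial Nasal Assimilation: no change — [tasdfov]
4 Word-Final Devoicing: [tasdfov] → [tasdfof]
Rule 4 changed 1 position(s).

1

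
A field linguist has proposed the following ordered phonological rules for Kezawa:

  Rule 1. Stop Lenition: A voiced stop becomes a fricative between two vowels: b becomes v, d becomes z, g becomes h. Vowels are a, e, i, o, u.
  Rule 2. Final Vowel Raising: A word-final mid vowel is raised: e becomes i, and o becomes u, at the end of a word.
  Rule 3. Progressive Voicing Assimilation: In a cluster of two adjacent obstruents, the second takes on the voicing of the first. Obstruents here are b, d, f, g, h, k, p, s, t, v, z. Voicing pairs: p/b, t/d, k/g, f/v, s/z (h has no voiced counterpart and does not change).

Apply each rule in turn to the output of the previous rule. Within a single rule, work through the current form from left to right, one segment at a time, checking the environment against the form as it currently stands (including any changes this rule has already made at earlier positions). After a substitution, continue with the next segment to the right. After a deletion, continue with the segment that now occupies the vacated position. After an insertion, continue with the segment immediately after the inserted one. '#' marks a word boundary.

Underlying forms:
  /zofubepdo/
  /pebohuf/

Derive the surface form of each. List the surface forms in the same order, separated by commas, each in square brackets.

[zofuveptu], [pevohuf]

/zofubepdo/:
  Rule 1 Stop Lenition: [zofubepdo] → [zofuvepdo]
  Rule 2 Final Vowel Raising: [zofuvepdo] → [zofuvepdu]
  Rule 3 Progressive Voicing Assimilation: [zofuvepdu] → [zofuveptu]
/pebohuf/:
  Rule 1 Stop Lenition: [pebohuf] → [pevohuf]
  Rule 2 Final Vowel Raising: no change — [pevohuf]
  Rule 3 Progressive Voicing Assimilation: no change — [pevohuf]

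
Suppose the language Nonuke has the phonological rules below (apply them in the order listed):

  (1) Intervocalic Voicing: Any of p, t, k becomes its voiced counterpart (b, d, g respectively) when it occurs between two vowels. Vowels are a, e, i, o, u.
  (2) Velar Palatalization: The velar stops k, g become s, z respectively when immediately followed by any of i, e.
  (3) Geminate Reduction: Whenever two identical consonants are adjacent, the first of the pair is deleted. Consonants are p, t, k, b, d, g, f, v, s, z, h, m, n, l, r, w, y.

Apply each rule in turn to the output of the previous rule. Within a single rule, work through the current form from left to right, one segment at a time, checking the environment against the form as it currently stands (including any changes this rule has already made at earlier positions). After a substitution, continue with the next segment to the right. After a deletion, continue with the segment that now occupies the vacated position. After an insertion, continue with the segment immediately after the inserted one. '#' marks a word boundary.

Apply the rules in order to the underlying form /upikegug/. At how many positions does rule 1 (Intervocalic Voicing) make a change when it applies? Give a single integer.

(1) Intervocalic Voicing: [upikegug] → [ubigegug]
(2) Velar Palatalization: [ubigegug] → [ubizegug]
(3) Geminate Reduction: no change — [ubizegug]
Rule 1 changed 2 position(s).

2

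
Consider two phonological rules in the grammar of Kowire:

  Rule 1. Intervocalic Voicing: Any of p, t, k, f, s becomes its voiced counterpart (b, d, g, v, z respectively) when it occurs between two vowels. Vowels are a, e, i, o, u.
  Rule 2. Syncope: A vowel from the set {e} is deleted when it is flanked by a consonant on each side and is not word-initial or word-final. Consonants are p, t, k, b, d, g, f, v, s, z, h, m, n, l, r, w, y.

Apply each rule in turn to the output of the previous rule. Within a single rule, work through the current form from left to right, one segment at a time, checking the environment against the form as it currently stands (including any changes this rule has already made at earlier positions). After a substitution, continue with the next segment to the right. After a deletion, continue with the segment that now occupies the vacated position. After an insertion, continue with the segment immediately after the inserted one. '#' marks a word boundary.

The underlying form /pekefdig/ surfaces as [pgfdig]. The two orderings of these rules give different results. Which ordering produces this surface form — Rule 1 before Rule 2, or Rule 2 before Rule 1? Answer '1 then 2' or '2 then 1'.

Order 1 then 2:
  1 Intervocalic Voicing: [pekefdig] → [pegefdig]
  2 Syncope: [pegefdig] → [pgfdig]
  result: [pgfdig]
Order 2 then 1:
  2 Syncope: [pekefdig] → [pkfdig]
  1 Intervocalic Voicing: no change — [pkfdig]
  result: [pkfdig]

1 then 2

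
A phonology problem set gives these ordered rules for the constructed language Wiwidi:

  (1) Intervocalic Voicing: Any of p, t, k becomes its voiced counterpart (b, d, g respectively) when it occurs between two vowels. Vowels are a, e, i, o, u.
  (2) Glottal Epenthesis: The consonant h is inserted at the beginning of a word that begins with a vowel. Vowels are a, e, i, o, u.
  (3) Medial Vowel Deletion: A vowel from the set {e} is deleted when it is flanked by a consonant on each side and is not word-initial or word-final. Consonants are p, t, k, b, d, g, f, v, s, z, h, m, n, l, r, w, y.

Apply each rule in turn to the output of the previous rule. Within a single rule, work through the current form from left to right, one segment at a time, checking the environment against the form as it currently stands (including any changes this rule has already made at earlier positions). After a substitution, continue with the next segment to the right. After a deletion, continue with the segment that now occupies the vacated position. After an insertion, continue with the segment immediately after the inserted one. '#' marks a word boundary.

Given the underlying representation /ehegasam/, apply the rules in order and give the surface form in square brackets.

[hhgasam]

(1) Intervocalic Voicing: no change — [ehegasam]
(2) Glottal Epenthesis: [ehegasam] → [hehegasam]
(3) Medial Vowel Deletion: [hehegasam] → [hhgasam]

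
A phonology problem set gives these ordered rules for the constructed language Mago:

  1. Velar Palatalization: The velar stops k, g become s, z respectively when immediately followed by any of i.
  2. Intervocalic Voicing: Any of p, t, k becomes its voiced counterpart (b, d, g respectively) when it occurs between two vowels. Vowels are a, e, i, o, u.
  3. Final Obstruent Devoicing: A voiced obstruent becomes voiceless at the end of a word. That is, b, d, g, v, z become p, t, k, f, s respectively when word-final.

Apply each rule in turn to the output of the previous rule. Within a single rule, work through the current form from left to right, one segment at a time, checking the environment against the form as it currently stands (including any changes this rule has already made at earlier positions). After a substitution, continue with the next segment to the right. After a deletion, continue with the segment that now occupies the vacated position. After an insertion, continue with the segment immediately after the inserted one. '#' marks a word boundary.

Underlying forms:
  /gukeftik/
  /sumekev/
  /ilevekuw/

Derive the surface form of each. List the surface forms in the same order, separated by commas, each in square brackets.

[gugeftik], [sumegef], [ileveguw]

/gukeftik/:
  1 Velar Palatalization: no change — [gukeftik]
  2 Intervocalic Voicing: [gukeftik] → [gugeftik]
  3 Final Obstruent Devoicing: no change — [gugeftik]
/sumekev/:
  1 Velar Palatalization: no change — [sumekev]
  2 Intervocalic Voicing: [sumekev] → [sumegev]
  3 Final Obstruent Devoicing: [sumegev] → [sumegef]
/ilevekuw/:
  1 Velar Palatalization: no change — [ilevekuw]
  2 Intervocalic Voicing: [ilevekuw] → [ileveguw]
  3 Final Obstruent Devoicing: no change — [ileveguw]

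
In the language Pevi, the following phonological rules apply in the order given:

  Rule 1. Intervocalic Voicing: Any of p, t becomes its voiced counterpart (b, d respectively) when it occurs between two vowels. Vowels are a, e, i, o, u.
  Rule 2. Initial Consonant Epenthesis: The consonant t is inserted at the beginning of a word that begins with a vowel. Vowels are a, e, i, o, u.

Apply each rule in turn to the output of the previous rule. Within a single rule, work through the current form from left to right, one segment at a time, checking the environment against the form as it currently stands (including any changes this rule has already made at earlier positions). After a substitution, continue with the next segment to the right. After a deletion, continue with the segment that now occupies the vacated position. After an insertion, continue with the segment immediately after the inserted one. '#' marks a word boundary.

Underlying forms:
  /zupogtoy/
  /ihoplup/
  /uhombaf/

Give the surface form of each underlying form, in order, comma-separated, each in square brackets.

[zubogtoy], [tihoplup], [tuhombaf]

/zupogtoy/:
  Rule 1 Intervocalic Voicing: [zupogtoy] → [zubogtoy]
  Rule 2 Initial Consonant Epenthesis: no change — [zubogtoy]
/ihoplup/:
  Rule 1 Intervocalic Voicing: no change — [ihoplup]
  Rule 2 Initial Consonant Epenthesis: [ihoplup] → [tihoplup]
/uhombaf/:
  Rule 1 Intervocalic Voicing: no change — [uhombaf]
  Rule 2 Initial Consonant Epenthesis: [uhombaf] → [tuhombaf]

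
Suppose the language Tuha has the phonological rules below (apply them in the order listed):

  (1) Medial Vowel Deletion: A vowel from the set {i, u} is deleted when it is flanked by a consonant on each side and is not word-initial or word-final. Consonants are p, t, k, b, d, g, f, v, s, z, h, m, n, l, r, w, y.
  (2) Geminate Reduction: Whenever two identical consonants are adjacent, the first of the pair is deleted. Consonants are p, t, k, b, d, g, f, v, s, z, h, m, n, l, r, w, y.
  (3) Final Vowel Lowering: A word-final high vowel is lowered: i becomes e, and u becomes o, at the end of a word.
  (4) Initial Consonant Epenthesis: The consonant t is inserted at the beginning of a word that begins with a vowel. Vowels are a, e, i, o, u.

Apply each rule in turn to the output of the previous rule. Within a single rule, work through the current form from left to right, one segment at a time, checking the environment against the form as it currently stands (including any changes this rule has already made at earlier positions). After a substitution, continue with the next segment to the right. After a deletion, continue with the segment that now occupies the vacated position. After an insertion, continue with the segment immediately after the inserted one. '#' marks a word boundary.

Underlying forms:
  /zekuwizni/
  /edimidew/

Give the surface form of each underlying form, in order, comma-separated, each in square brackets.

[zekwzne], [tedmdew]

/zekuwizni/:
  (1) Medial Vowel Deletion: [zekuwizni] → [zekwzni]
  (2) Geminate Reduction: no change — [zekwzni]
  (3) Final Vowel Lowering: [zekwzni] → [zekwzne]
  (4) Initial Consonant Epenthesis: no change — [zekwzne]
/edimidew/:
  (1) Medial Vowel Deletion: [edimidew] → [edmdew]
  (2) Geminate Reduction: no change — [edmdew]
  (3) Final Vowel Lowering: no change — [edmdew]
  (4) Initial Consonant Epenthesis: [edmdew] → [tedmdew]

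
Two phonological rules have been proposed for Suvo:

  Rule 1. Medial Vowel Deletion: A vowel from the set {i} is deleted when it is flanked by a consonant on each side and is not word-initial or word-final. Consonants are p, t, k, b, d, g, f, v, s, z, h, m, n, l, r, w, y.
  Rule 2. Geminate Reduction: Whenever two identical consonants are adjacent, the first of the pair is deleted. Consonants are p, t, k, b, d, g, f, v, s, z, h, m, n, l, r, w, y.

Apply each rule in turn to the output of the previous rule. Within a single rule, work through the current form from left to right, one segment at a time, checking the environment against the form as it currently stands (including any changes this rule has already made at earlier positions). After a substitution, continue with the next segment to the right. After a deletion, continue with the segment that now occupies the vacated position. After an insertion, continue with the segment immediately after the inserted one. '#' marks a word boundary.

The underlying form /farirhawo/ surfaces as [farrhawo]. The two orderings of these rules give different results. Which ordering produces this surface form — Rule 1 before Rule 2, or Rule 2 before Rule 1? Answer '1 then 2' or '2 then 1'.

2 then 1

Order 1 then 2:
  1 Medial Vowel Deletion: [farirhawo] → [farrhawo]
  2 Geminate Reduction: [farrhawo] → [farhawo]
  result: [farhawo]
Order 2 then 1:
  2 Geminate Reduction: no change — [farirhawo]
  1 Medial Vowel Deletion: [farirhawo] → [farrhawo]
  result: [farrhawo]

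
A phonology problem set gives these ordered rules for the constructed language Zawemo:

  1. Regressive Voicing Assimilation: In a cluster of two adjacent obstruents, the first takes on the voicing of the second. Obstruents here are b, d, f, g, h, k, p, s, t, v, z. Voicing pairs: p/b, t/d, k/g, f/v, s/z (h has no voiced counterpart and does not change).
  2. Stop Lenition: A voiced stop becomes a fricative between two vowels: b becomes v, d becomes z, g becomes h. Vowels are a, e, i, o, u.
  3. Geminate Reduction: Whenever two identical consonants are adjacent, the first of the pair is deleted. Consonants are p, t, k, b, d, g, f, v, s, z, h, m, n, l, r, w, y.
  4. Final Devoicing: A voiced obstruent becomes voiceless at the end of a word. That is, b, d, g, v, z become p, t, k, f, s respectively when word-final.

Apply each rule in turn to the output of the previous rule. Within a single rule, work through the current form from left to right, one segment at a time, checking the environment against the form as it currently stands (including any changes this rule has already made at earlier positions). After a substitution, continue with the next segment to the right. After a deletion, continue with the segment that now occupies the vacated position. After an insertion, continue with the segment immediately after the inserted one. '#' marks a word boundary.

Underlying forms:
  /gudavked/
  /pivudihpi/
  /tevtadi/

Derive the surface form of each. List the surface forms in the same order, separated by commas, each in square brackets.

/gudavked/:
  1 Regressive Voicing Assimilation: [gudavked] → [gudafked]
  2 Stop Lenition: [gudafked] → [guzafked]
  3 Geminate Reduction: no change — [guzafked]
  4 Final Devoicing: [guzafked] → [guzafket]
/pivudihpi/:
  1 Regressive Voicing Assimilation: no change — [pivudihpi]
  2 Stop Lenition: [pivudihpi] → [pivuzihpi]
  3 Geminate Reduction: no change — [pivuzihpi]
  4 Final Devoicing: no change — [pivuzihpi]
/tevtadi/:
  1 Regressive Voicing Assimilation: [tevtadi] → [teftadi]
  2 Stop Lenition: [teftadi] → [teftazi]
  3 Geminate Reduction: no change — [teftazi]
  4 Final Devoicing: no change — [teftazi]

[guzafket], [pivuzihpi], [teftazi]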